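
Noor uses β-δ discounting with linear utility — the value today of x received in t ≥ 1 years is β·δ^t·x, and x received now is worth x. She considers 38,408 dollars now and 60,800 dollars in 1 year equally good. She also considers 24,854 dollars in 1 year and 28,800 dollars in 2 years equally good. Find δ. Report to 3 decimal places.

Both payoffs in the second observation are in the future, so β drops out: δ^1·24854 = δ^2·28800 ⇒ δ = 24854/28800 = 0.86299.

δ ≈ 0.863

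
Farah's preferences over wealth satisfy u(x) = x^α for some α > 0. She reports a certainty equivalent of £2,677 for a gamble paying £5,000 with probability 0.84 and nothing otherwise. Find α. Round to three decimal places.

EU(lottery) = 0.84·5000^α + 0.16·0 = 0.84·5000^α.
Indifference: 2677^α = 0.84·5000^α, so (2677/5000)^α = 0.84.
α = ln(0.84) / ln(2677/5000) = -0.174353/-0.624741 ≈ 0.279.

α ≈ 0.279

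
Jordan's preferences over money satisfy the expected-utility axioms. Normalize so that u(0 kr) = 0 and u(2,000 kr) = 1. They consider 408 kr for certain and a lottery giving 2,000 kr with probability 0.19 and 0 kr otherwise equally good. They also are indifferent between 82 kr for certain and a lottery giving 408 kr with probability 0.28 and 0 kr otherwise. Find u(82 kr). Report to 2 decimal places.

0.05

From the first indifference, u(408 kr) = 0.19·u(2,000 kr) + 0.81·u(0 kr) = 0.19·1 + 0.81·0 = 0.19.
Then u(82 kr) = 0.28·u(408 kr) + 0.72·u(0 kr) = 0.28·0.19 + 0.72·0.00 = 0.0532.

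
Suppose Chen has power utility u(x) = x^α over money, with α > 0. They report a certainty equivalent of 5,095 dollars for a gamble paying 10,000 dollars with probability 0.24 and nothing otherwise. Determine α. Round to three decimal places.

α ≈ 2.116

Since u(0) = 0, the lottery's EU is 0.24·10000^α.
Equating: 5095^α = 0.24·10000^α, i.e. 0.5095^α = 0.24.
Take logs: α = ln 0.24 / ln(5095/10000) ≈ 2.11636.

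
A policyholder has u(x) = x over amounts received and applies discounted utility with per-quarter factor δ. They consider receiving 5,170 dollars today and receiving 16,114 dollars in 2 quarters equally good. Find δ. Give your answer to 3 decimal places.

δ ≈ 0.566

Indifference means u(5170) = δ^2 · u(16114), so δ^2 = u(5170)/u(16114).
With u(x) = x: δ^2 = 5170/16114 = 0.32084.
So δ = 0.32084^(1/2) ≈ 0.566.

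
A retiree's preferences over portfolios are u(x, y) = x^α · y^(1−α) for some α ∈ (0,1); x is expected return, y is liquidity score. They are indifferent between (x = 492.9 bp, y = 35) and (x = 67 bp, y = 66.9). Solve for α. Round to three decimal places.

Set the two utilities equal: 492.9^α·35^(1−α) = 67^α·66.9^(1−α).
Rearrange to (492.9/67)^α = (66.9/35)^(1−α) and take logs: α·1.995614 = (1−α)·0.647851.
With A = 1.995614 and B = 0.647851: α·A = (1−α)·B, so α = B/(A+B) = 0.647851/2.643465 ≈ 0.245.

α ≈ 0.245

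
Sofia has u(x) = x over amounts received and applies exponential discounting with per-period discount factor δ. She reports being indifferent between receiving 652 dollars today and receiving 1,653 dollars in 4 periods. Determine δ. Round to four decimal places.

The payoff in 4 periods is discounted by δ^4, so u(652) = δ^4·u(1653) and δ^4 = u(652)/u(1653).
With u(x) = x: δ^4 = 652/1653 = 0.39443.
Taking the 4th root: δ = 0.39443^(1/4) ≈ 0.7925.

δ ≈ 0.7925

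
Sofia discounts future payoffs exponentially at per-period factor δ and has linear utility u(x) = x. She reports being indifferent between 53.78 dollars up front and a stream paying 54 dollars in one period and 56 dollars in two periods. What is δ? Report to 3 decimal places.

δ ≈ 0.610

The stream is worth 54δ + 56δ² today, so 54δ + 56δ² = 53.78.
That is, 56δ² + 54δ − 53.78 = 0, a quadratic in δ.
The positive root is δ = [−54 + √(54² + 4·56·53.78)] / (2·56) = (−54 + 122.322)/112 ≈ 0.610.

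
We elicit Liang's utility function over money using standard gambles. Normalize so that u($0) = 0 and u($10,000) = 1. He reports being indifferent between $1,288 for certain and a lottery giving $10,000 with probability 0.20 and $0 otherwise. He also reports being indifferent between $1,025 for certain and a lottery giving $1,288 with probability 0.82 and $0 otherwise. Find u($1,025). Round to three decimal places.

0.164

From the first indifference, u($1,288) = 0.20·u($10,000) + 0.80·u($0) = 0.20·1 + 0.80·0 = 0.20.
The second indifference gives u($1,025) = 0.82·u($1,288) + 0.18·u($0) = 0.82·0.20 + 0.18·0.00 = 0.1640.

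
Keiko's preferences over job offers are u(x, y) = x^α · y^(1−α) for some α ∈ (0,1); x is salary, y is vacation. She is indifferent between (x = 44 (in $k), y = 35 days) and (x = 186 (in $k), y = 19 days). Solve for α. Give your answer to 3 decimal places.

Indifference: 44^α · 35^(1−α) = 186^α · 19^(1−α).
Rearrange to (44/186)^α = (19/35)^(1−α) and take logs: α·-1.441557 = (1−α)·-0.610909.
Thus α·(-2.052466) = -0.610909, so α = -0.610909/-2.052466 ≈ 0.298.

α ≈ 0.298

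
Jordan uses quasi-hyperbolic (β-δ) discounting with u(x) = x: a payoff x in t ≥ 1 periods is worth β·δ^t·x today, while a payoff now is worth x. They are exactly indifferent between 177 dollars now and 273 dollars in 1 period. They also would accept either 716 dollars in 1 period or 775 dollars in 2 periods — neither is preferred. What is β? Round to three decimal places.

β ≈ 0.702

Both payoffs in the second observation are in the future, so β drops out: δ^1·716 = δ^2·775 ⇒ δ = 716/775 = 0.92387.
The first indifference: 177 = β·δ·273, so β = 177/(δ·273) = 177/(0.92387·273) ≈ 0.702.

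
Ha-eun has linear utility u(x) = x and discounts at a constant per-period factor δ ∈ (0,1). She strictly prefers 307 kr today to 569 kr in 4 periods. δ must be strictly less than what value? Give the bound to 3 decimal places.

δ < 0.857

Comparing present values: 307 > δ^4·569.
Hence δ^4 < 307/569 = 0.53954, and x ↦ x^(1/4) is increasing on (0,∞).
δ < 0.53954^(1/4) = 0.857.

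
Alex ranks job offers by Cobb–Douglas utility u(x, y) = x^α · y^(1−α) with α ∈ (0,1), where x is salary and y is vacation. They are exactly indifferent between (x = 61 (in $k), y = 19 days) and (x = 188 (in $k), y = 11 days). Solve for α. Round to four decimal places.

α ≈ 0.3269

Indifference: 61^α · 19^(1−α) = 188^α · 11^(1−α).
Taking logs: α·ln 61 + (1−α)·ln 19 = α·ln 188 + (1−α)·ln 11, i.e. α·-1.1255681 = (1−α)·-0.5465437.
Thus α·(-1.6721118) = -0.5465437, so α = -0.5465437/-1.6721118 ≈ 0.3269.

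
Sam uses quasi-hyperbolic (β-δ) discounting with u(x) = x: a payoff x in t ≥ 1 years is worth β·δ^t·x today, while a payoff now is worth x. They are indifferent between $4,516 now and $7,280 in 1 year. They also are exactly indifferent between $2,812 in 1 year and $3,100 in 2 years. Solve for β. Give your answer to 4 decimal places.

Both payoffs in the second observation are in the future, so β drops out: δ^1·2812 = δ^2·3100 ⇒ δ = 2812/3100 = 0.90710.
The first indifference: 4516 = β·δ·7280, so β = 4516/(δ·7280) = 4516/(0.90710·7280) ≈ 0.6839.

β ≈ 0.6839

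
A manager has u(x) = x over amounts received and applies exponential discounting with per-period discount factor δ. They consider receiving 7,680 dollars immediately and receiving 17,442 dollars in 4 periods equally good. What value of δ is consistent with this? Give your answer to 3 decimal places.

δ ≈ 0.815

Equating discounted utilities: u(7680) = δ^4·u(17442) ⇒ δ^4 = u(7680)/u(17442).
With u(x) = x: δ^4 = 7680/17442 = 0.44032.
So δ = 0.44032^(1/4) ≈ 0.815.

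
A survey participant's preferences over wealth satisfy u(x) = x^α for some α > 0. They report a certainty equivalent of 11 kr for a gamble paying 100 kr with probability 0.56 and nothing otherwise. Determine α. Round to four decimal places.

Since u(0) = 0, the lottery's EU is 0.56·100^α.
Equating: 11^α = 0.56·100^α, i.e. 0.1100^α = 0.56.
α = ln(0.56) / ln(11/100) = -0.5798185/-2.2072749 ≈ 0.2627.

α ≈ 0.2627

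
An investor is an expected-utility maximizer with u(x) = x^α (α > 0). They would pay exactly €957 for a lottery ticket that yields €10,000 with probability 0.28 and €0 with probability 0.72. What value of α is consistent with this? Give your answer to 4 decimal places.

The lottery's expected utility is 0.28·u(10000) + 0.72·u(0) = 0.28·10000^α (since u(0) = 0 for α > 0).
Equating: 957^α = 0.28·10000^α, i.e. 0.0957^α = 0.28.
Take logs: α = ln 0.28 / ln(957/10000) ≈ 0.542487.

α ≈ 0.5425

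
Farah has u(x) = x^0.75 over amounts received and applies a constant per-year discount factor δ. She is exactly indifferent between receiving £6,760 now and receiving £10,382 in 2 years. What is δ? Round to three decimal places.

δ ≈ 0.851

Equating discounted utilities: u(6760) = δ^2·u(10382) ⇒ δ^2 = u(6760)/u(10382).
With u(x) = x^0.75: δ^2 = 6760^0.75/10382^0.75 = (6760/10382)^0.75 = 0.72485.
So δ = 0.72485^(1/2) ≈ 0.851.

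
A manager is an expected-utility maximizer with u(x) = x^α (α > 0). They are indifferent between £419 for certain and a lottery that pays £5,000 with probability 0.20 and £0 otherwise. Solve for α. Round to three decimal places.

α ≈ 0.649

The lottery's expected utility is 0.20·u(5000) + 0.80·u(0) = 0.20·5000^α (since u(0) = 0 for α > 0).
Indifference: 419^α = 0.20·5000^α, so (419/5000)^α = 0.20.
Take logs: α = ln 0.20 / ln(419/5000) ≈ 0.64914.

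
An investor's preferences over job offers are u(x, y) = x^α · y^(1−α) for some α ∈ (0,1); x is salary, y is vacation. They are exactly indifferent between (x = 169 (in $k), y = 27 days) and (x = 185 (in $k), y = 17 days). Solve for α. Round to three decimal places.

α ≈ 0.836

Indifference: 169^α · 27^(1−α) = 185^α · 17^(1−α).
(169/185)^α = (17/27)^(1−α); take logs: α·ln(169/185) = (1−α)·ln(17/27), i.e. α·-0.090457 = (1−α)·-0.462624.
With A = -0.090457 and B = -0.462624: α·A = (1−α)·B, so α = B/(A+B) = -0.462624/-0.553081 ≈ 0.836.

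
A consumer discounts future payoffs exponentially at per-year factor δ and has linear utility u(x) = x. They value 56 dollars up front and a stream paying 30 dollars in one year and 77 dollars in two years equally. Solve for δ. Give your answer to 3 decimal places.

δ ≈ 0.680

Present value of the stream is 30·δ + 77·δ². Indifference gives 30δ + 77δ² = 56.
Rearranged: 77δ² + 30δ − 56 = 0.
δ = (−30 + √(30² + 4·77·56)) / (2·77) = (−30 + √18148.00) / 154 ≈ 0.680.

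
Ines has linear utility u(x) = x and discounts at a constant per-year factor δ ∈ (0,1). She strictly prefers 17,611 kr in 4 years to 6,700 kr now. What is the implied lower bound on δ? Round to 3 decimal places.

Under u(x) = x this choice says 6700 < δ^4·17611.
Dividing by 17611: δ^4 > 0.38044. Both sides are positive, so the 4th root keeps the direction.
δ > (6700/17611)^(1/4) ≈ 0.785.

δ > 0.785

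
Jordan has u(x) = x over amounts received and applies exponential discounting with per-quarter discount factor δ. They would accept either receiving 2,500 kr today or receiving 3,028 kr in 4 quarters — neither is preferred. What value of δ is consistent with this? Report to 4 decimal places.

The payoff in 4 quarters is discounted by δ^4, so u(2500) = δ^4·u(3028) and δ^4 = u(2500)/u(3028).
With u(x) = x: δ^4 = 2500/3028 = 0.82563.
So δ = 0.82563^(1/4) ≈ 0.9532.

δ ≈ 0.9532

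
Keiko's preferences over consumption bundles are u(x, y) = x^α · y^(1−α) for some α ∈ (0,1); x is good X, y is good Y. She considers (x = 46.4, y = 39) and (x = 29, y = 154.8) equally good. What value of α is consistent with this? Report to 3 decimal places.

α ≈ 0.746

Set the two utilities equal: 46.4^α·39^(1−α) = 29^α·154.8^(1−α).
Rearrange to (46.4/29)^α = (154.8/39)^(1−α) and take logs: α·0.470004 = (1−α)·1.378572.
With A = 0.470004 and B = 1.378572: α·A = (1−α)·B, so α = B/(A+B) = 1.378572/1.848576 ≈ 0.746.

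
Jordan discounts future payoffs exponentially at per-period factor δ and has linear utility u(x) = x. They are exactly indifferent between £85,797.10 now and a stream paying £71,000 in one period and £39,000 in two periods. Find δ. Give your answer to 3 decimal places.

δ ≈ 0.830

Equating present values: 85797.10 = 71000δ + 39000δ².
Rearranged: 39000δ² + 71000δ − 85797.10 = 0.
δ = (−71000 + √(71000² + 4·39000·85797.10)) / (2·39000) = (−71000 + √18425347600.00) / 78000 ≈ 0.830.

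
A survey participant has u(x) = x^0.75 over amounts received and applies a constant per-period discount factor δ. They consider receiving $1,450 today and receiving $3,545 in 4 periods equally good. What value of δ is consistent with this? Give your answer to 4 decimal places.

δ ≈ 0.8457

The payoff in 4 periods is discounted by δ^4, so u(1450) = δ^4·u(3545) and δ^4 = u(1450)/u(3545).
Since u(x) = x^0.75, δ^4 = (1450/3545)^0.75 = 0.40903^0.75 = 0.51146.
Taking the 4th root: δ = 0.51146^(1/4) ≈ 0.8457.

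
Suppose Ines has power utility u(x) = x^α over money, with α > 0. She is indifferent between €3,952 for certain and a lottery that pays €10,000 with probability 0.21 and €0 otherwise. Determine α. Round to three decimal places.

The lottery's expected utility is 0.21·u(10000) + 0.79·u(0) = 0.21·10000^α (since u(0) = 0 for α > 0).
Indifference: 3952^α = 0.21·10000^α, so (3952/10000)^α = 0.21.
Taking logs: α·ln(3952/10000) = ln(0.21), so α = -1.560648 / -0.928363 ≈ 1.681.

α ≈ 1.681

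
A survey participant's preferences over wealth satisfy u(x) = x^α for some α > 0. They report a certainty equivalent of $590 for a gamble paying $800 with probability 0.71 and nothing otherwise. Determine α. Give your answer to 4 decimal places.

α ≈ 1.1248

The lottery's expected utility is 0.71·u(800) + 0.29·u(0) = 0.71·800^α (since u(0) = 0 for α > 0).
Indifference: 590^α = 0.71·800^α, so (590/800)^α = 0.71.
α = ln(0.71) / ln(590/800) = -0.3424903/-0.3044892 ≈ 1.1248.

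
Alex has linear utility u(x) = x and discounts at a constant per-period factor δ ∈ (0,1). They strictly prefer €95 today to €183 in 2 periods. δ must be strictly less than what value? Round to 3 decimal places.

δ < 0.721

Comparing present values: 95 > δ^2·183.
Hence δ^2 < 95/183 = 0.51913, and x ↦ x^(1/2) is increasing on (0,∞).
δ < (95/183)^(1/2) ≈ 0.721.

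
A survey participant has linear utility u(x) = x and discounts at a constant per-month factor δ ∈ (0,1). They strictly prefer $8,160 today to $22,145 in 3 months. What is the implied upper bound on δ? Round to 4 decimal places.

The preference means 8160 > δ^3·22145.
Hence δ^3 < 8160/22145 = 0.36848, and x ↦ x^(1/3) is increasing on (0,∞).
δ < (8160/22145)^(1/3) ≈ 0.7169.

δ < 0.7169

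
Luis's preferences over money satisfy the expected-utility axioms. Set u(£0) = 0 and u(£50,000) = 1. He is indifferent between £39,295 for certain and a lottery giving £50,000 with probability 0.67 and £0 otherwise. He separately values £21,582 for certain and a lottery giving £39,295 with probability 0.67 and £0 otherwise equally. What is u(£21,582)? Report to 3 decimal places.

The first gamble pins u(£39,295): it must equal 0.67·1 + 0.33·0 = 0.67.
Chaining: u(£21,582) = 0.67·0.67 + 0.33·0.00 = 0.4489.

0.449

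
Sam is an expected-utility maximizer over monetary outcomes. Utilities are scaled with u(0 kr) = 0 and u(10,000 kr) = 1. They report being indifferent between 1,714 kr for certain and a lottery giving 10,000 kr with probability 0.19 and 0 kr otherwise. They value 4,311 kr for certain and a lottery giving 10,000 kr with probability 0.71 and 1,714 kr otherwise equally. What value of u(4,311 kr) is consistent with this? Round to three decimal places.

0.765

The first gamble pins u(1,714 kr): it must equal 0.19·1 + 0.81·0 = 0.19.
Then u(4,311 kr) = 0.71·u(10,000 kr) + 0.29·u(1,714 kr) = 0.71·1.00 + 0.29·0.19 = 0.7651.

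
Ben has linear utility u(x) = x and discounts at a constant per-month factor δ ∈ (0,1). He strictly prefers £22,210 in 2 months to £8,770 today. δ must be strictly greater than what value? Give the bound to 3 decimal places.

The preference means 8770 < δ^2·22210.
Dividing by 22210: δ^2 > 0.39487. Both sides are positive, so the square root keeps the direction.
δ > (8770/22210)^(1/2) ≈ 0.628.

δ > 0.628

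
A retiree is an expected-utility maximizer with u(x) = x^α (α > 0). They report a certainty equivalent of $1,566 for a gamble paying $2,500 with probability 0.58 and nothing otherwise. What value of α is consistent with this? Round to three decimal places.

α ≈ 1.165

Since u(0) = 0, the lottery's EU is 0.58·2500^α.
Setting u(1566) equal to that: 1566^α = 0.58·2500^α ⇒ (1566/2500)^α = 0.58.
α = ln(0.58) / ln(1566/2500) = -0.544727/-0.467766 ≈ 1.165.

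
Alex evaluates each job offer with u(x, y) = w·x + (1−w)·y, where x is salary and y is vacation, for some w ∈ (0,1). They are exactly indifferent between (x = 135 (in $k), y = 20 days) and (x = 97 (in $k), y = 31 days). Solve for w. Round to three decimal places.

w = 0.224

Equating utilities: w·135 + (1−w)·20 = w·97 + (1−w)·31.
w·(135−97) = (1−w)·(31−20), i.e. w·38 = (1−w)·11.
The marginal rate of substitution is 11/38, so w = 11/(38+11) = 0.224.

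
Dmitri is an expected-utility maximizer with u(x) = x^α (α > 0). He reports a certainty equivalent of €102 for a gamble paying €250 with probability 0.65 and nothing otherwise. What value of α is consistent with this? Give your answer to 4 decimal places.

α ≈ 0.4805

EU(lottery) = 0.65·250^α + 0.35·0 = 0.65·250^α.
Indifference: 102^α = 0.65·250^α, so (102/250)^α = 0.65.
Taking logs: α·ln(102/250) = ln(0.65), so α = -0.4307829 / -0.8964881 ≈ 0.4805.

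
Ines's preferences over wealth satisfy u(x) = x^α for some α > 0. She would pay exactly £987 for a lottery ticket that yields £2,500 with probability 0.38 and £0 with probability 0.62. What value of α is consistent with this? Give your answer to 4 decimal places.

EU(lottery) = 0.38·2500^α + 0.62·0 = 0.38·2500^α.
Indifference: 987^α = 0.38·2500^α, so (987/2500)^α = 0.38.
α = ln(0.38) / ln(987/2500) = -0.9675840/-0.9293760 ≈ 1.0411.

α ≈ 1.0411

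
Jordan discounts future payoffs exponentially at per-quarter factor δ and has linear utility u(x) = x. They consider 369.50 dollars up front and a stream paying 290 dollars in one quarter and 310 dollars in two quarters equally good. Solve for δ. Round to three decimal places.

Present value of the stream is 290·δ + 310·δ². Indifference gives 290δ + 310δ² = 369.50.
Rearranged: 310δ² + 290δ − 369.50 = 0.
δ = (−290 + √(290² + 4·310·369.50)) / (2·310) = (−290 + √542280.00) / 620 ≈ 0.720.

δ ≈ 0.720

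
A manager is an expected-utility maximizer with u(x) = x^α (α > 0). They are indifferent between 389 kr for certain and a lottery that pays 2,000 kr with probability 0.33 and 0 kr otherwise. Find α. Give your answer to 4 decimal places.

α ≈ 0.6771

EU(lottery) = 0.33·2000^α + 0.67·0 = 0.33·2000^α.
Equating: 389^α = 0.33·2000^α, i.e. 0.1945^α = 0.33.
Taking logs: α·ln(389/2000) = ln(0.33), so α = -1.1086626 / -1.6373231 ≈ 0.6771.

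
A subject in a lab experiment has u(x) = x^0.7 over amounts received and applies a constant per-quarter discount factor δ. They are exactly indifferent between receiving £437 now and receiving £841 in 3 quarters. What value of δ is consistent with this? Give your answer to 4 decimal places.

δ ≈ 0.8583

The payoff in 3 quarters is discounted by δ^3, so u(437) = δ^3·u(841) and δ^3 = u(437)/u(841).
With u(x) = x^0.7: δ^3 = 437^0.7/841^0.7 = (437/841)^0.7 = 0.63238.
Hence δ = (0.63238)^(1/3) = 0.858341.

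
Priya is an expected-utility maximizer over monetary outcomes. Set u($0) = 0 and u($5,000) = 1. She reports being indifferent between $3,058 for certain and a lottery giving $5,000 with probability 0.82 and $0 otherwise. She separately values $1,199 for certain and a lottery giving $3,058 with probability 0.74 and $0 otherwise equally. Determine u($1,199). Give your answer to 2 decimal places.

The first gamble pins u($3,058): it must equal 0.82·1 + 0.18·0 = 0.82.
Chaining: u($1,199) = 0.74·0.82 + 0.26·0.00 = 0.6068.

0.61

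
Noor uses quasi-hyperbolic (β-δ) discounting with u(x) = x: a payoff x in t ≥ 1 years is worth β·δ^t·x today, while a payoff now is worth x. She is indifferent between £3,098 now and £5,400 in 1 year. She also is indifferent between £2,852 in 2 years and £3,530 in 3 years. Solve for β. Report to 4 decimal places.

β ≈ 0.7101

The second indifference involves only future payoffs, so β cancels: β·δ^2·2852 = β·δ^3·3530, giving δ = 2852/3530 = 0.80793.
Now use the now-vs-future pair: 3098 = β·δ·5400 gives β = 3098/(0.80793·5400) ≈ 0.7101.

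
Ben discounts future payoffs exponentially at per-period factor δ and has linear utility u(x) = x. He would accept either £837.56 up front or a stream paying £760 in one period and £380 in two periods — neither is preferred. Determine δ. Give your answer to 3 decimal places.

Present value of the stream is 760·δ + 380·δ². Indifference gives 760δ + 380δ² = 837.56.
That is, 380δ² + 760δ − 837.56 = 0, a quadratic in δ.
By the quadratic formula (taking the positive root), δ = (−760 + √1850691.20) / 760 ≈ 0.790.

δ ≈ 0.790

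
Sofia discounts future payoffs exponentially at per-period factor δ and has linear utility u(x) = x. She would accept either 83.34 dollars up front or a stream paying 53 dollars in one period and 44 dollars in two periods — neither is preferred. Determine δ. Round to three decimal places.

δ ≈ 0.900

Equating present values: 83.34 = 53δ + 44δ².
Rearranged: 44δ² + 53δ − 83.34 = 0.
By the quadratic formula (taking the positive root), δ = (−53 + √17476.84) / 88 ≈ 0.900.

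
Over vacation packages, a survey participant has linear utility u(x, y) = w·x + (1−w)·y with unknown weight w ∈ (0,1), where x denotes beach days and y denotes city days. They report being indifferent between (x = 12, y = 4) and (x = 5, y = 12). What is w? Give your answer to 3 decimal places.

w = 0.533

u(12,4) = u(5,12) means w·12 + (1−w)·4 = w·5 + (1−w)·12.
Rearranging, 7·w − 8·(1−w) = 0.
Hence w = 8/(7+8) = 8/15 = 0.533.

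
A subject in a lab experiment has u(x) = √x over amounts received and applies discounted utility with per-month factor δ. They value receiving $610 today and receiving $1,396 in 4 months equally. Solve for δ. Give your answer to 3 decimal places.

δ ≈ 0.902

The payoff in 4 months is discounted by δ^4, so u(610) = δ^4·u(1396) and δ^4 = u(610)/u(1396).
Since u(x) = √x, δ^4 = √(610/1396) = 0.66103.
Hence δ = (0.66103)^(1/4) = 0.90169.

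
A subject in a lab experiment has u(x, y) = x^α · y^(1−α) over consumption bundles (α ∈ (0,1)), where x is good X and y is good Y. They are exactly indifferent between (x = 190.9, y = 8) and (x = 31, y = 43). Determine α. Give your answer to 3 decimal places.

α ≈ 0.481

Set the two utilities equal: 190.9^α·8^(1−α) = 31^α·43^(1−α).
(190.9/31)^α = (43/8)^(1−α); take logs: α·ln(190.9/31) = (1−α)·ln(43/8), i.e. α·1.817763 = (1−α)·1.681759.
Thus α·(3.499522) = 1.681759, so α = 1.681759/3.499522 ≈ 0.481.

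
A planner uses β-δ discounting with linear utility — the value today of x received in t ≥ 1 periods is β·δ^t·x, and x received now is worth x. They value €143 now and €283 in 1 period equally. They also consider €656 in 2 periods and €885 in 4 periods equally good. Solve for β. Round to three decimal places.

β ≈ 0.587

From the later pair, β·δ^2·656 = β·δ^4·885; dividing through, δ^2 = 656/885 = 0.74124, so δ = 0.86095.
The first indifference: 143 = β·δ·283, so β = 143/(δ·283) = 143/(0.86095·283) ≈ 0.587.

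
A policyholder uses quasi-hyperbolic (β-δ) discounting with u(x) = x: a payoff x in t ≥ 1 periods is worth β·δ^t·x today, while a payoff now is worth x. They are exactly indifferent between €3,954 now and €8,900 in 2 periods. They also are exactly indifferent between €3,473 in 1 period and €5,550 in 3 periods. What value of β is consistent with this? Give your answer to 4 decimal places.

β ≈ 0.7100

The second indifference involves only future payoffs, so β cancels: β·δ^1·3473 = β·δ^3·5550, giving δ^2 = 3473/5550 = 0.62577, so δ = 0.79105.
Substituting δ into 3954 = β·δ^2·8900: β = 3954/(5569.315) ≈ 0.7100.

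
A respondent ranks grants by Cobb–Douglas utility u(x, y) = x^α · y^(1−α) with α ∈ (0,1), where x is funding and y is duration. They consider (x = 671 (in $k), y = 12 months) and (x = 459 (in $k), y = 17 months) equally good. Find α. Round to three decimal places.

The Cobb–Douglas utilities coincide, so 671^α·12^(1−α) = 459^α·17^(1−α).
Rearrange to (671/459)^α = (17/12)^(1−α) and take logs: α·0.379719 = (1−α)·0.348307.
With A = 0.379719 and B = 0.348307: α·A = (1−α)·B, so α = B/(A+B) = 0.348307/0.728026 ≈ 0.478.

α ≈ 0.478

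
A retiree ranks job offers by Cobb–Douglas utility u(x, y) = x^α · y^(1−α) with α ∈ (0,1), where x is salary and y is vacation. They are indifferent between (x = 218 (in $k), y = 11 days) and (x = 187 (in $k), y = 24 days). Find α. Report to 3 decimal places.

α ≈ 0.836

The Cobb–Douglas utilities coincide, so 218^α·11^(1−α) = 187^α·24^(1−α).
Taking logs: α·ln 218 + (1−α)·ln 11 = α·ln 187 + (1−α)·ln 24, i.e. α·0.153386 = (1−α)·0.780159.
With A = 0.153386 and B = 0.780159: α·A = (1−α)·B, so α = B/(A+B) = 0.780159/0.933545 ≈ 0.836.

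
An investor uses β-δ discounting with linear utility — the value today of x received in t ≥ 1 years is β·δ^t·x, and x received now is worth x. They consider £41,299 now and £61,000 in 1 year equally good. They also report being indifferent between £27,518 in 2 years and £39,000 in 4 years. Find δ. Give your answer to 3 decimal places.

Both payoffs in the second observation are in the future, so β drops out: δ^2·27518 = δ^4·39000 ⇒ δ^2 = 27518/39000 = 0.70559, so δ = 0.83999.

δ ≈ 0.840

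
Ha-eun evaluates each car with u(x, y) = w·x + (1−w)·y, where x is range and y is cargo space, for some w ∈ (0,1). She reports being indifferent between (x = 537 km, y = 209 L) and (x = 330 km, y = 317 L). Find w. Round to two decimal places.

Indifference: w·537 + (1−w)·209 = w·330 + (1−w)·317.
w·(537−330) = (1−w)·(317−209), i.e. w·207 = (1−w)·108.
The marginal rate of substitution is 108/207, so w = 108/(207+108) = 0.34.

w = 0.34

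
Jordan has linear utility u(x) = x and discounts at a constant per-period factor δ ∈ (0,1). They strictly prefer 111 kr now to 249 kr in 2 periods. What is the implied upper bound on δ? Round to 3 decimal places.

Under u(x) = x this choice says 111 > δ^2·249.
Dividing by 249: δ^2 < 0.44578. Both sides are positive, so the square root keeps the direction.
δ < (111/249)^(1/2) ≈ 0.668.

δ < 0.668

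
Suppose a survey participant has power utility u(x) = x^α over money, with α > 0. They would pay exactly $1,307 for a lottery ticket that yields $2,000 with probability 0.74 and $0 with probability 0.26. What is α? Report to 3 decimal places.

α ≈ 0.708

Since u(0) = 0, the lottery's EU is 0.74·2000^α.
Equating: 1307^α = 0.74·2000^α, i.e. 0.6535^α = 0.74.
Take logs: α = ln 0.74 / ln(1307/2000) ≈ 0.70780.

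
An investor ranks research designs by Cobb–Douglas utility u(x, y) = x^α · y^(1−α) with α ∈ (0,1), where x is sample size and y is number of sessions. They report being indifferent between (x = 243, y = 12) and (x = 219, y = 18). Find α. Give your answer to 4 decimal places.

α ≈ 0.7959

Indifference: 243^α · 12^(1−α) = 219^α · 18^(1−α).
Rearrange to (243/219)^α = (18/12)^(1−α) and take logs: α·0.1039897 = (1−α)·0.4054651.
Thus α·(0.5094548) = 0.4054651, so α = 0.4054651/0.5094548 ≈ 0.7959.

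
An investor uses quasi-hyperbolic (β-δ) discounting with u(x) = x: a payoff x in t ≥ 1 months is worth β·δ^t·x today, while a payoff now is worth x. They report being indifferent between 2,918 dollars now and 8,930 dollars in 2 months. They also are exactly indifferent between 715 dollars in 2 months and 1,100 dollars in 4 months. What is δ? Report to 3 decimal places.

Both payoffs in the second observation are in the future, so β drops out: δ^2·715 = δ^4·1100 ⇒ δ^2 = 715/1100 = 0.65000, so δ = 0.80623.

δ ≈ 0.806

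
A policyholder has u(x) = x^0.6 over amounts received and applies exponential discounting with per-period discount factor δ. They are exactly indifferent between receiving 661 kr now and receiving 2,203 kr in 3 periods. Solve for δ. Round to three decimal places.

Indifference means u(661) = δ^3 · u(2203), so δ^3 = u(661)/u(2203).
Since u(x) = x^0.6, δ^3 = (661/2203)^0.6 = 0.30005^0.6 = 0.48564.
Hence δ = (0.48564)^(1/3) = 0.78603.

δ ≈ 0.786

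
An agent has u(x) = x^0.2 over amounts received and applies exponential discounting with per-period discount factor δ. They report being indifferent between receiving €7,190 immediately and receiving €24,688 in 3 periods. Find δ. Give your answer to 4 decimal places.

δ ≈ 0.9210

The payoff in 3 periods is discounted by δ^3, so u(7190) = δ^3·u(24688) and δ^3 = u(7190)/u(24688).
With u(x) = x^0.2: δ^3 = 7190^0.2/24688^0.2 = (7190/24688)^0.2 = 0.78136.
So δ = 0.78136^(1/3) ≈ 0.9210.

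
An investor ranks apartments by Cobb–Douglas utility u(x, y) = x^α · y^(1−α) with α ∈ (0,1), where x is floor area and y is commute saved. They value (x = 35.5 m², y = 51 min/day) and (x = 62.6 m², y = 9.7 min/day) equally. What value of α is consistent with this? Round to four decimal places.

Set the two utilities equal: 35.5^α·51^(1−α) = 62.6^α·9.7^(1−α).
Taking logs: α·ln 35.5 + (1−α)·ln 51 = α·ln 62.6 + (1−α)·ln 9.7, i.e. α·-0.5672326 = (1−α)·-1.6596997.
Thus α·(-2.2269323) = -1.6596997, so α = -1.6596997/-2.2269323 ≈ 0.7453.

α ≈ 0.7453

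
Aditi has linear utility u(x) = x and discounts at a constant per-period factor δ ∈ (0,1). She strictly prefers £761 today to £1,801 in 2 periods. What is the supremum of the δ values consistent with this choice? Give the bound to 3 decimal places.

δ < 0.650

Comparing present values: 761 > δ^2·1801.
Hence δ^2 < 761/1801 = 0.42254, and x ↦ x^(1/2) is increasing on (0,∞).
δ < 0.42254^(1/2) = 0.650.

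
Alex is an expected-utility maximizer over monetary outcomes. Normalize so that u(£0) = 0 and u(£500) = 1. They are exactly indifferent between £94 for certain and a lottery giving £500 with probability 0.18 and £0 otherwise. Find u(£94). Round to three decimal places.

u(£94) equals the lottery's expected utility: 0.18·1 + 0.82·0 = 0.18.

0.180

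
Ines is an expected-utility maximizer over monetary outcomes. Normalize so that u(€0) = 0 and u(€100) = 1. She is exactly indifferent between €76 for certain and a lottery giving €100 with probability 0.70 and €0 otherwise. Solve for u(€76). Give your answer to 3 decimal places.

0.700

u(€76) equals the lottery's expected utility: 0.70·1 + 0.30·0 = 0.70.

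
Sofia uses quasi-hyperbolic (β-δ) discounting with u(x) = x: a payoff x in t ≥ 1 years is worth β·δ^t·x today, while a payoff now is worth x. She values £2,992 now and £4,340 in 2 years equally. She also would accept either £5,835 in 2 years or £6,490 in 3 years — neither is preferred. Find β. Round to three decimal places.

β ≈ 0.853

From the later pair, β·δ^2·5835 = β·δ^3·6490; dividing through, δ = 5835/6490 = 0.89908.
The first indifference: 2992 = β·δ^2·4340, so β = 2992/(δ^2·4340) = 2992/(0.80834·4340) ≈ 0.853.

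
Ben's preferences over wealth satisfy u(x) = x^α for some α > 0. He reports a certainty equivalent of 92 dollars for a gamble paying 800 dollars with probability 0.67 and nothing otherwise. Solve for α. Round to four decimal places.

The lottery's expected utility is 0.67·u(800) + 0.33·u(0) = 0.67·800^α (since u(0) = 0 for α > 0).
Equating: 92^α = 0.67·800^α, i.e. 0.1150^α = 0.67.
α = ln(0.67) / ln(92/800) = -0.4004776/-2.1628232 ≈ 0.1852.

α ≈ 0.1852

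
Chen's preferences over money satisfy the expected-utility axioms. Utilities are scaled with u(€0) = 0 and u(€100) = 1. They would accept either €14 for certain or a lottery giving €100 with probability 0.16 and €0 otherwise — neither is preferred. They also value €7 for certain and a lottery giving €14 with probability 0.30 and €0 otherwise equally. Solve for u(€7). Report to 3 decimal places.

The first gamble pins u(€14): it must equal 0.16·1 + 0.84·0 = 0.16.
Chaining: u(€7) = 0.30·0.16 + 0.70·0.00 = 0.0480.

0.048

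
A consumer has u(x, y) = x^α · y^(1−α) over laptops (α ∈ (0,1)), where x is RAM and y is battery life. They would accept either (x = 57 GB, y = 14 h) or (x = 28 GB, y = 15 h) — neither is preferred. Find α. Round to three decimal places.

Set the two utilities equal: 57^α·14^(1−α) = 28^α·15^(1−α).
Taking logs: α·ln 57 + (1−α)·ln 14 = α·ln 28 + (1−α)·ln 15, i.e. α·0.710847 = (1−α)·0.068993.
With A = 0.710847 and B = 0.068993: α·A = (1−α)·B, so α = B/(A+B) = 0.068993/0.779840 ≈ 0.088.

α ≈ 0.088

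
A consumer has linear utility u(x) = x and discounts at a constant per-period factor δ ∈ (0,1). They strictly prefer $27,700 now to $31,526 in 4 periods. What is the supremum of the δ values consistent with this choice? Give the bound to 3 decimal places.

δ < 0.968

The preference means 27700 > δ^4·31526.
Dividing by 31526: δ^4 < 0.87864. Both sides are positive, so the 4th root keeps the direction.
δ < (27700/31526)^(1/4) ≈ 0.968.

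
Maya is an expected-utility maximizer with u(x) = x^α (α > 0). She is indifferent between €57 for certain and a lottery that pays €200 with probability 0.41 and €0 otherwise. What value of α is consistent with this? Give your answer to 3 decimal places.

α ≈ 0.710

EU(lottery) = 0.41·200^α + 0.59·0 = 0.41·200^α.
Equating: 57^α = 0.41·200^α, i.e. 0.2850^α = 0.41.
α = ln(0.41) / ln(57/200) = -0.891598/-1.255266 ≈ 0.710.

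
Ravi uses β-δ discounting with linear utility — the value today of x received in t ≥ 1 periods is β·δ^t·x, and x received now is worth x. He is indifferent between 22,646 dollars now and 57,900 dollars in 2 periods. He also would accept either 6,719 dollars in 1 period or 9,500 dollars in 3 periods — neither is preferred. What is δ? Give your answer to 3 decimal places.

δ ≈ 0.841

From the later pair, β·δ^1·6719 = β·δ^3·9500; dividing through, δ^2 = 6719/9500 = 0.70726, so δ = 0.84099.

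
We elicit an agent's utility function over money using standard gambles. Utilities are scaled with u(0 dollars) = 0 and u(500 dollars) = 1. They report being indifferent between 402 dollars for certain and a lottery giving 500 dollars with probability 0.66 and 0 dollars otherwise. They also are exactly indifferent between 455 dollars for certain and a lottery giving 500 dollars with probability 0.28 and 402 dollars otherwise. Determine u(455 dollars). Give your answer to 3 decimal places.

From the first indifference, u(402 dollars) = 0.66·u(500 dollars) + 0.34·u(0 dollars) = 0.66·1 + 0.34·0 = 0.66.
Then u(455 dollars) = 0.28·u(500 dollars) + 0.72·u(402 dollars) = 0.28·1.00 + 0.72·0.66 = 0.7552.

0.755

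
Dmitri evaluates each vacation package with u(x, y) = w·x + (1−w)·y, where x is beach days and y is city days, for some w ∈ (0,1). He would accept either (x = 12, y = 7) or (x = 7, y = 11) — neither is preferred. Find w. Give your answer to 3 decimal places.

w = 0.444

Indifference: w·12 + (1−w)·7 = w·7 + (1−w)·11.
w·(12−7) = (1−w)·(11−7), i.e. w·5 = (1−w)·4.
So w/(1−w) = 4/5 = 0.8000, giving w = 4/(5+4) = 0.444.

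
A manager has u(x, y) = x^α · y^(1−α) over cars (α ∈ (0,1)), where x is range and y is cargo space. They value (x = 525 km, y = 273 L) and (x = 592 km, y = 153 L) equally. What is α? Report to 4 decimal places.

The Cobb–Douglas utilities coincide, so 525^α·273^(1−α) = 592^α·153^(1−α).
Rearrange to (525/592)^α = (153/273)^(1−α) and take logs: α·-0.1201084 = (1−α)·-0.5790339.
With A = -0.1201084 and B = -0.5790339: α·A = (1−α)·B, so α = B/(A+B) = -0.5790339/-0.6991423 ≈ 0.8282.

α ≈ 0.8282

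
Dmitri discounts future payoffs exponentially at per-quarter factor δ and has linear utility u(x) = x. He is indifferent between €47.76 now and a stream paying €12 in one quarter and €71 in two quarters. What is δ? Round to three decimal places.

δ ≈ 0.740

The stream is worth 12δ + 71δ² today, so 12δ + 71δ² = 47.76.
Rearranged: 71δ² + 12δ − 47.76 = 0.
By the quadratic formula (taking the positive root), δ = (−12 + √13707.84) / 142 ≈ 0.740.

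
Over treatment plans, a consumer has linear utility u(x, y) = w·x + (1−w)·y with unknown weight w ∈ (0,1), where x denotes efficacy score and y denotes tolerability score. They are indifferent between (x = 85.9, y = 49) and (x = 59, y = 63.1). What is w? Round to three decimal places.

Indifference: w·85.9 + (1−w)·49 = w·59 + (1−w)·63.1.
w·(85.9−59) = (1−w)·(63.1−49), i.e. w·26.9 = (1−w)·14.1.
Hence w = 14.1/(26.9+14.1) = 14.1/41 = 0.344.

w = 0.344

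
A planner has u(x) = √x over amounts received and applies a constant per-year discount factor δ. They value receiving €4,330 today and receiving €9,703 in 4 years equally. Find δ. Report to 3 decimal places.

The payoff in 4 years is discounted by δ^4, so u(4330) = δ^4·u(9703) and δ^4 = u(4330)/u(9703).
Since u(x) = √x, δ^4 = √(4330/9703) = 0.66802.
Hence δ = (0.66802)^(1/4) = 0.90406.

δ ≈ 0.904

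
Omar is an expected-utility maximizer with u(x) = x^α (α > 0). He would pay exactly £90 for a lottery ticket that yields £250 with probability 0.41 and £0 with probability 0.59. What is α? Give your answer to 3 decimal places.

α ≈ 0.873

EU(lottery) = 0.41·250^α + 0.59·0 = 0.41·250^α.
Equating: 90^α = 0.41·250^α, i.e. 0.3600^α = 0.41.
Take logs: α = ln 0.41 / ln(90/250) ≈ 0.87270.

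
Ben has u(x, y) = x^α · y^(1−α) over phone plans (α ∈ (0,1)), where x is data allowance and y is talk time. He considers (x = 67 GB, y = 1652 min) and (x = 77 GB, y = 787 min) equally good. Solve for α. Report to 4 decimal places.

α ≈ 0.8420

Set the two utilities equal: 67^α·1652^(1−α) = 77^α·787^(1−α).
Taking logs: α·ln 67 + (1−α)·ln 1652 = α·ln 77 + (1−α)·ln 787, i.e. α·-0.1391128 = (1−α)·-0.7415137.
So α/(1−α) = (-0.7415137)/(-0.1391128) = 5.3303053, and α = 5.3303053/6.3303053 ≈ 0.8420.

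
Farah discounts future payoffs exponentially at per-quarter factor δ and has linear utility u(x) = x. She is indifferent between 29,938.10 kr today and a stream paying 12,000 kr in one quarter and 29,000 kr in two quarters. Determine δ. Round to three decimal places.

δ ≈ 0.830

Present value of the stream is 12000·δ + 29000·δ². Indifference gives 12000δ + 29000δ² = 29938.10.
That is, 29000δ² + 12000δ − 29938.10 = 0, a quadratic in δ.
δ = (−12000 + √(12000² + 4·29000·29938.10)) / (2·29000) = (−12000 + √3616819600.00) / 58000 ≈ 0.830.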